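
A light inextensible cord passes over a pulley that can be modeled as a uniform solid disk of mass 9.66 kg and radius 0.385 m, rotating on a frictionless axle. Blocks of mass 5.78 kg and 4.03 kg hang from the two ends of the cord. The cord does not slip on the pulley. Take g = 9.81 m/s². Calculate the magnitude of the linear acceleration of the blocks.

I = ½MR² = (1/2)(9.66)(0.385)² = 0.7159 kg·m².
Heavier block: m₁g − T₁ = m₁a. Lighter block: T₂ − m₂g = m₂a.
Pulley: (T₁ − T₂)R = Iα = I(a/R), so T₁ − T₂ = (I/R²)a = (1/2)M_p a = 4.830·a.
Adding the three: (m₁ − m₂)g = (m₁ + m₂ + 4.830)a, so a = (5.78 − 4.03)(9.81)/(5.78 + 4.03 + 4.830) = 1.173 m/s².

a ≈ 1.17 m/s²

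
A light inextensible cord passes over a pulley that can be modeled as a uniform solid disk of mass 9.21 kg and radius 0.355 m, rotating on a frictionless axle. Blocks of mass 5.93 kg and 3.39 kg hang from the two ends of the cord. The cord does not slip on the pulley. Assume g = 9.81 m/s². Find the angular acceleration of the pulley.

α ≈ 5.04 rad/s²

I = ½MR² = (1/2)(9.21)(0.355)² = 0.5803 kg·m².
Heavier block: m₁g − T₁ = m₁a. Lighter block: T₂ − m₂g = m₂a.
Pulley: (T₁ − T₂)R = Iα = I(a/R), so T₁ − T₂ = (I/R²)a = (1/2)M_p a = 4.605·a.
Adding the three: (m₁ − m₂)g = (m₁ + m₂ + 4.605)a, so a = (5.93 − 3.39)(9.81)/(5.93 + 3.39 + 4.605) = 1.789 m/s².
α = a/R = 1.789/0.355 = 5.041 rad/s².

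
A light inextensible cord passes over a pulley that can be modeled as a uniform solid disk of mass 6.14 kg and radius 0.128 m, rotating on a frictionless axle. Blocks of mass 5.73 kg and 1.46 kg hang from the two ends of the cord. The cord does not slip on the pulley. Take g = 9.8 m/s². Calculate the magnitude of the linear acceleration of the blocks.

a ≈ 4.08 m/s²

I = ½MR² = (1/2)(6.14)(0.128)² = 0.05030 kg·m².
Heavier block: m₁g − T₁ = m₁a. Lighter block: T₂ − m₂g = m₂a.
Pulley: (T₁ − T₂)R = Iα = I(a/R), so T₁ − T₂ = (I/R²)a = (1/2)M_p a = 3.070·a.
Adding the three: (m₁ − m₂)g = (m₁ + m₂ + 3.070)a, so a = (5.73 − 1.46)(9.8)/(5.73 + 1.46 + 3.070) = 4.079 m/s².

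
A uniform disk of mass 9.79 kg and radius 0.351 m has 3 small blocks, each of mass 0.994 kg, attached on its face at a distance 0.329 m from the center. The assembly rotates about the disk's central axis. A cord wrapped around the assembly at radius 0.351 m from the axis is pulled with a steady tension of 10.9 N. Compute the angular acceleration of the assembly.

I_disk = ½MR² = ½(9.79)(0.351)² = 0.6031 kg·m².
I_blocks = 3·m·r² = 3(0.994)(0.329)² = 0.3228 kg·m².
Total I = 0.9258 kg·m².
τ = F r = (10.9)(0.351) = 3.826 N·m.
α = τ/I = 3.826/0.9258 = 4.132 rad/s².

α ≈ 4.13 rad/s²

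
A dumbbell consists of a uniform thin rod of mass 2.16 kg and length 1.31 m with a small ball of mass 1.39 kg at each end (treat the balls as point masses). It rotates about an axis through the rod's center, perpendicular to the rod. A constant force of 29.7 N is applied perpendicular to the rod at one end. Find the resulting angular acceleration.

I_rod = (1/12)ML² = (1/12)(2.16)(1.31)² = 0.3089 kg·m².
I_balls = 2·m·(L/2)² = 2(1.39)(0.6550)² = 1.193 kg·m².
Total I = 1.502 kg·m².
τ = F·(L/2) = (29.7)(0.655) = 19.45 N·m.
α = τ/I = 19.45/1.502 = 12.96 rad/s².

α ≈ 13.0 rad/s²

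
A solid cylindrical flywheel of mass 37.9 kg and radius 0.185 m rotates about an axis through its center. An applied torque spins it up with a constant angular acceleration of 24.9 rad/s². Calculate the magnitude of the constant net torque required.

τ ≈ 16.1 N·m

I = ½MR² = (1/2)(37.9)(0.185)² = 0.6486 kg·m².
τ = Iα = (0.6486)(24.90) = 16.15 N·m.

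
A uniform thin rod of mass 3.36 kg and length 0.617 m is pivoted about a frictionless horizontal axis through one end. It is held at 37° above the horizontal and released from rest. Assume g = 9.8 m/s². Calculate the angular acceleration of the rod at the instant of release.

α ≈ 19.0 rad/s²

About the pivot, I = (1/3)ML² = (1/3)(3.36)(0.617)² = 0.4264 kg·m².
The weight acts at the center, a distance L/2 = 0.3085 m from the pivot; τ = Mg(L/2) cos 37° = 8.113 N·m.
α = τ/I = 8.113/0.4264 = 19.03 rad/s².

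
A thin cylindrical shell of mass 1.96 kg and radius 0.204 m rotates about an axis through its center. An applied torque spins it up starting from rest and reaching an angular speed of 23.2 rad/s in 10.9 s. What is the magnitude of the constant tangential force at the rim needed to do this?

F ≈ 0.851 N

I = MR² = (1.96)(0.204)² = 0.08157 kg·m².
α = Δω/Δt = (23.2 − 0)/10.9 = 2.128 rad/s².
The required torque is τ = Iα = (0.08157)(2.128) = 0.1736 N·m.
A tangential force at the rim gives τ = FR, so F = τ/R = 0.1736/0.204 = 0.8510 N.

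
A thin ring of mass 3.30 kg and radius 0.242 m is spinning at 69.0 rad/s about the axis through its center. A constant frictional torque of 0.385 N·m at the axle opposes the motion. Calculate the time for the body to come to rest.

t ≈ 34.6 s

I = MR² = (3.30)(0.242)² = 0.1933 kg·m².
The net torque has magnitude 0.385 N·m, opposing ω.
|α| = τ/I = 0.3850/0.1933 = 1.992 rad/s² (deceleration).
0 = ω₀ − |α|t ⇒ t = ω₀/|α| = 69.0/1.992 = 34.64 s.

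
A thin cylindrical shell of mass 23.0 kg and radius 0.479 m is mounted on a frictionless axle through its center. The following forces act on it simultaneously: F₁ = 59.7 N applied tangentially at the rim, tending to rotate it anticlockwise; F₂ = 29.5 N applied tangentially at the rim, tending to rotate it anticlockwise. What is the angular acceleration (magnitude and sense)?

α ≈ 8.10 rad/s², anticlockwise

I = MR² = (23.0)(0.479)² = 5.277 kg·m².
Taking anticlockwise as positive: τ₁ = +(59.7)(0.479) = +28.60 N·m; τ₂ = +(29.5)(0.479) = +14.13 N·m.
Net torque τ = 42.73 N·m.
α = τ/I = 42.73/5.277 = 8.097 rad/s².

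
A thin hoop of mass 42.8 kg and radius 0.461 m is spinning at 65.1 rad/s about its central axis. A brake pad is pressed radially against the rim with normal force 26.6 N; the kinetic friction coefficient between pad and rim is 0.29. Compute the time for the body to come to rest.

t ≈ 167 s

I = MR² = (42.8)(0.461)² = 9.096 kg·m².
Friction force f = μN = (0.29)(26.6) = 7.714 N at the rim; torque magnitude τ = fR = 3.556 N·m, opposing ω.
|α| = τ/I = 3.556/9.096 = 0.3910 rad/s² (deceleration).
0 = ω₀ − |α|t ⇒ t = ω₀/|α| = 65.1/0.3910 = 166.5 s.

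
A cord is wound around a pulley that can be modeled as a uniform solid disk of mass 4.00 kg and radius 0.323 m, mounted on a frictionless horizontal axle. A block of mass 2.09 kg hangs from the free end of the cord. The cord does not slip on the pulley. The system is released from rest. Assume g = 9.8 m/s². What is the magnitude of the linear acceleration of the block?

a ≈ 5.01 m/s²

I = ½MR² = (1/2)(4.00)(0.323)² = 0.2087 kg·m².
Block: mg − T = ma. Pulley: TR = Iα. No-slip: a = αR, so T = (I/R²)a = 2.000·a.
Then mg = (m + 2.000)a, so a = (2.09)(9.8)/(2.09 + 2.000) = 5.008 m/s².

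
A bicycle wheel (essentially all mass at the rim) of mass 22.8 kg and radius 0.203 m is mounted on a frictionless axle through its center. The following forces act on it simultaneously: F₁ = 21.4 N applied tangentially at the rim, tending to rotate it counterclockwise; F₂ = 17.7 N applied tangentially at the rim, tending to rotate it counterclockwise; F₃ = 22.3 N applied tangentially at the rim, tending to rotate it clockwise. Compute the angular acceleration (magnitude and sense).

α ≈ 3.63 rad/s², counterclockwise

I = MR² = (22.8)(0.203)² = 0.9396 kg·m².
Taking counterclockwise as positive: τ₁ = +(21.4)(0.203) = +4.344 N·m; τ₂ = +(17.7)(0.203) = +3.593 N·m; τ₃ = −(22.3)(0.203) = −4.527 N·m.
Net torque τ = 3.410 N·m.
α = τ/I = 3.410/0.9396 = 3.630 rad/s².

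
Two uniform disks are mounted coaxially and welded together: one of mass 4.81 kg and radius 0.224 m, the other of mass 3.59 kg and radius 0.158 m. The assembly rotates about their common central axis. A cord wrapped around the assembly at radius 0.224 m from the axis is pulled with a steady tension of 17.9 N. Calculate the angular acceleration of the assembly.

I = ½M₁R₁² + ½M₂R₂² = ½(4.81)(0.224)² + ½(3.59)(0.158)² = 0.1655 kg·m².
τ = F r = (17.9)(0.224) = 4.010 N·m.
α = τ/I = 4.010/0.1655 = 24.23 rad/s².

α ≈ 24.2 rad/s²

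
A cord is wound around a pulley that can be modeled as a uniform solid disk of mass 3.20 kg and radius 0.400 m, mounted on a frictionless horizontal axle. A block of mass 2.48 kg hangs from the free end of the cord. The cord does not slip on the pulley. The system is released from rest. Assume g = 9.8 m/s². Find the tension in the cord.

I = ½MR² = (1/2)(3.20)(0.400)² = 0.2560 kg·m².
Block: mg − T = ma. Pulley: TR = Iα. No-slip: a = αR, so T = (I/R²)a = 1.600·a.
Then mg = (m + 1.600)a, so a = (2.48)(9.8)/(2.48 + 1.600) = 5.957 m/s².
T = 1.600·a = 9.531 N.

T ≈ 9.53 N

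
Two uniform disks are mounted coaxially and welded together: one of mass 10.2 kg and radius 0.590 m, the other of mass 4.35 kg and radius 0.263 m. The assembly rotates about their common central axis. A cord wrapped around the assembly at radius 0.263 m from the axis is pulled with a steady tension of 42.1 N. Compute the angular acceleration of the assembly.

α ≈ 5.75 rad/s²

I = ½M₁R₁² + ½M₂R₂² = ½(10.2)(0.590)² + ½(4.35)(0.263)² = 1.926 kg·m².
τ = F r = (42.1)(0.263) = 11.07 N·m.
α = τ/I = 11.07/1.926 = 5.750 rad/s².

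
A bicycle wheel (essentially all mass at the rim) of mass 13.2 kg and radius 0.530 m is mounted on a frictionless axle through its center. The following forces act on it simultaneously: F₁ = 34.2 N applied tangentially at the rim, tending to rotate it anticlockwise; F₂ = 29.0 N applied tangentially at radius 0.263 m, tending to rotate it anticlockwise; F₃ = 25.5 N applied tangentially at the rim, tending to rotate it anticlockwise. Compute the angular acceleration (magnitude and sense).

I = MR² = (13.2)(0.530)² = 3.708 kg·m².
Taking anticlockwise as positive: τ₁ = +(34.2)(0.530) = +18.13 N·m; τ₂ = +(29.0)(0.263) = +7.627 N·m; τ₃ = +(25.5)(0.530) = +13.52 N·m.
Net torque τ = 39.27 N·m.
α = τ/I = 39.27/3.708 = 10.59 rad/s².

α ≈ 10.6 rad/s², anticlockwise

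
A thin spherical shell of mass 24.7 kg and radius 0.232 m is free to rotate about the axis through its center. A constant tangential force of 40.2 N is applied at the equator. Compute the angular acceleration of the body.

I = (2/3)MR² = (2/3)(24.7)(0.232)² = 0.8863 kg·m².
τ = F R = (40.2)(0.232) = 9.326 N·m.
Newton's second law for rotation, τ = Iα, gives α = τ/I = 9.326/0.8863 = 10.52 rad/s².

α ≈ 10.5 rad/s²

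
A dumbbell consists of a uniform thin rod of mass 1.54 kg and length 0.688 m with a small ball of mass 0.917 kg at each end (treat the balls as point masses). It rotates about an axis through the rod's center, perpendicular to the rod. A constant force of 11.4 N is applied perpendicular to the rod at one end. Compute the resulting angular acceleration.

I_rod = (1/12)ML² = (1/12)(1.54)(0.688)² = 0.06075 kg·m².
I_balls = 2·m·(L/2)² = 2(0.917)(0.3440)² = 0.2170 kg·m².
Total I = 0.2778 kg·m².
τ = F·(L/2) = (11.4)(0.344) = 3.922 N·m.
α = τ/I = 3.922/0.2778 = 14.12 rad/s².

α ≈ 14.1 rad/s²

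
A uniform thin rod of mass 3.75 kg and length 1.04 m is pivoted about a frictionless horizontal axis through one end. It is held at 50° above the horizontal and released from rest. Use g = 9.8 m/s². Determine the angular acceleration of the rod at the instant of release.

About the pivot, I = (1/3)ML² = (1/3)(3.75)(1.04)² = 1.352 kg·m².
The weight acts at the center, a distance L/2 = 0.5200 m from the pivot; τ = Mg(L/2) cos 50° = 12.28 N·m.
α = τ/I = 12.28/1.352 = 9.086 rad/s².
(Equivalently α = (3g/(2L)) cos 50° = 9.086 rad/s².)

α ≈ 9.09 rad/s²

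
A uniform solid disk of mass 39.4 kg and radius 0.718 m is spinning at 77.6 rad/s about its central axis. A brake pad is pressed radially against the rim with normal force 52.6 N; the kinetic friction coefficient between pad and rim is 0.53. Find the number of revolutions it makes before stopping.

≈ 243 revolutions

I = ½MR² = (1/2)(39.4)(0.718)² = 10.16 kg·m².
Friction force f = μN = (0.53)(52.6) = 27.88 N at the rim; torque magnitude τ = fR = 20.02 N·m, opposing ω.
|α| = τ/I = 20.02/10.16 = 1.971 rad/s² (deceleration).
ω² = ω₀² − 2|α|θ with ω = 0 ⇒ θ = ω₀²/(2|α|) = 1528 rad = 243.1 rev.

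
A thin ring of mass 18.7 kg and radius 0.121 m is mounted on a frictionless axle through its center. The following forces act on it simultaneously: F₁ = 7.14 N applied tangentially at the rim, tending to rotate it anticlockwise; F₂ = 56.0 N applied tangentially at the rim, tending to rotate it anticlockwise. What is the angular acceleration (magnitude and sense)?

I = MR² = (18.7)(0.121)² = 0.2738 kg·m².
Taking anticlockwise as positive: τ₁ = +(7.14)(0.121) = +0.8639 N·m; τ₂ = +(56.0)(0.121) = +6.776 N·m.
Net torque τ = 7.640 N·m.
α = τ/I = 7.640/0.2738 = 27.90 rad/s².

α ≈ 27.9 rad/s², anticlockwise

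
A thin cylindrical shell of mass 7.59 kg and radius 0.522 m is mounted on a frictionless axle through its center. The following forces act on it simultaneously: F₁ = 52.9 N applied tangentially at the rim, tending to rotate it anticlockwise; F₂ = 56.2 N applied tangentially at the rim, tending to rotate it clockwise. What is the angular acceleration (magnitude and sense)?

α ≈ 0.833 rad/s², clockwise

I = MR² = (7.59)(0.522)² = 2.068 kg·m².
Taking anticlockwise as positive: τ₁ = +(52.9)(0.522) = +27.61 N·m; τ₂ = −(56.2)(0.522) = −29.34 N·m.
Net torque τ = -1.723 N·m.
α = τ/I = -1.723/2.068 = -0.8329 rad/s².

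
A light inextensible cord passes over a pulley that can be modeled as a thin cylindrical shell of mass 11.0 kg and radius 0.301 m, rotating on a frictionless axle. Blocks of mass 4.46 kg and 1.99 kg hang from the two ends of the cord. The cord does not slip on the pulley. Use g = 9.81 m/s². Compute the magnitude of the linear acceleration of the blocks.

a ≈ 1.39 m/s²

I = MR² = (11.0)(0.301)² = 0.9966 kg·m².
Heavier block: m₁g − T₁ = m₁a. Lighter block: T₂ − m₂g = m₂a.
Pulley: (T₁ − T₂)R = Iα = I(a/R), so T₁ − T₂ = (I/R²)a = 1·M_p a = 11.00·a.
Adding the three: (m₁ − m₂)g = (m₁ + m₂ + 11.00)a, so a = (4.46 − 1.99)(9.81)/(4.46 + 1.99 + 11.00) = 1.389 m/s².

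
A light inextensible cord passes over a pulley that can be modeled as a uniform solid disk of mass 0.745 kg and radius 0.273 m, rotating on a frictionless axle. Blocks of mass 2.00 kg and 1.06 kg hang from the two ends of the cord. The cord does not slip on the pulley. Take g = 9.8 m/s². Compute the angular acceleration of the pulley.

α ≈ 9.83 rad/s²

I = ½MR² = (1/2)(0.745)(0.273)² = 0.02776 kg·m².
Heavier block: m₁g − T₁ = m₁a. Lighter block: T₂ − m₂g = m₂a.
Pulley: (T₁ − T₂)R = Iα = I(a/R), so T₁ − T₂ = (I/R²)a = (1/2)M_p a = 0.3725·a.
Adding the three: (m₁ − m₂)g = (m₁ + m₂ + 0.3725)a, so a = (2.00 − 1.06)(9.8)/(2.00 + 1.06 + 0.3725) = 2.684 m/s².
α = a/R = 2.684/0.273 = 9.831 rad/s².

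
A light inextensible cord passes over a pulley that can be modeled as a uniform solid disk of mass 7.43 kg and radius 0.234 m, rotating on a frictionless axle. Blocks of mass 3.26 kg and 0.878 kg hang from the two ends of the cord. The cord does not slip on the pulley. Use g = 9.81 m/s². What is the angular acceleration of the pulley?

I = ½MR² = (1/2)(7.43)(0.234)² = 0.2034 kg·m².
Heavier block: m₁g − T₁ = m₁a. Lighter block: T₂ − m₂g = m₂a.
Pulley: (T₁ − T₂)R = Iα = I(a/R), so T₁ − T₂ = (I/R²)a = (1/2)M_p a = 3.715·a.
Adding the three: (m₁ − m₂)g = (m₁ + m₂ + 3.715)a, so a = (3.26 − 0.878)(9.81)/(3.26 + 0.878 + 3.715) = 2.976 m/s².
α = a/R = 2.976/0.234 = 12.72 rad/s².

α ≈ 12.7 rad/s²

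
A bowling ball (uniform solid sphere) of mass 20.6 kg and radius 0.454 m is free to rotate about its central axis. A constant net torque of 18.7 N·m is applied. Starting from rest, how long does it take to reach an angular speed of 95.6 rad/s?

I = (2/5)MR² = (2/5)(20.6)(0.454)² = 1.698 kg·m².
α = τ/I = 18.7/1.698 = 11.01 rad/s².
ω = αt ⇒ t = ω/α = 95.6/11.01 = 8.683 s.

t ≈ 8.68 s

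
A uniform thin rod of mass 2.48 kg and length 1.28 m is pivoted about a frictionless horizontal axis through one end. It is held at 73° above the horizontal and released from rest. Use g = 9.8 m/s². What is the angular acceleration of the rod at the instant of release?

About the pivot, I = (1/3)ML² = (1/3)(2.48)(1.28)² = 1.354 kg·m².
The weight acts at the center, a distance L/2 = 0.6400 m from the pivot; τ = Mg(L/2) cos 73° = 4.548 N·m.
α = τ/I = 4.548/1.354 = 3.358 rad/s².

α ≈ 3.36 rad/s²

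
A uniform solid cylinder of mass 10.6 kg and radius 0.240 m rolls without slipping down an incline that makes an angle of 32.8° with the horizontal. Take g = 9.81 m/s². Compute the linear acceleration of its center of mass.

a ≈ 3.54 m/s²

Translation along the incline: Mg sinθ − f = Ma.
Rotation about the center: fR = Iα with I = ½MR². No-slip gives a = αR, so f = (I/R²)a = (1/2)M a.
Substituting: Mg sinθ = (1 + 0.5000)Ma, so a = g sinθ/(1 + 0.5000) = (9.81) sin 32.8° / 1.500 = 3.543 m/s².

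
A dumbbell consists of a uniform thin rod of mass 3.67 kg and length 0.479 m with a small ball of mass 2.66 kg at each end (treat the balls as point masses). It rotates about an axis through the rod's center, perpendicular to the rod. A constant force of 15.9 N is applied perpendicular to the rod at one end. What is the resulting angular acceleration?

α ≈ 10.1 rad/s²

I_rod = (1/12)ML² = (1/12)(3.67)(0.479)² = 0.07017 kg·m².
I_balls = 2·m·(L/2)² = 2(2.66)(0.2395)² = 0.3052 kg·m².
Total I = 0.3753 kg·m².
τ = F·(L/2) = (15.9)(0.239) = 3.808 N·m.
α = τ/I = 3.808/0.3753 = 10.15 rad/s².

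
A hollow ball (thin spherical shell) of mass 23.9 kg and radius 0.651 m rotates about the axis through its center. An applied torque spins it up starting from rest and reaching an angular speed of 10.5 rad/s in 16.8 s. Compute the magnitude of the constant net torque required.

I = (2/3)MR² = (2/3)(23.9)(0.651)² = 6.753 kg·m².
α = Δω/Δt = (10.5 − 0)/16.8 = 0.6250 rad/s².
τ = Iα = (6.753)(0.6250) = 4.220 N·m.

τ ≈ 4.22 N·m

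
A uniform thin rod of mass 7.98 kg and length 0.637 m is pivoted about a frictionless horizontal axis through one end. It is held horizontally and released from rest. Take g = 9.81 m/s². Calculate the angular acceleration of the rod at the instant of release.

About the pivot, I = (1/3)ML² = (1/3)(7.98)(0.637)² = 1.079 kg·m².
The weight acts at the center, a distance L/2 = 0.3185 m from the pivot; τ = Mg(L/2) = 24.93 N·m.
α = τ/I = 24.93/1.079 = 23.10 rad/s².
(Equivalently α = (3g/(2L)) = 23.10 rad/s².)

α ≈ 23.1 rad/s²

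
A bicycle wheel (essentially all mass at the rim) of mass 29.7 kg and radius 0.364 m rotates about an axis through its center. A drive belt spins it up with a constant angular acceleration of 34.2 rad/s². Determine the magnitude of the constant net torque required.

τ ≈ 135 N·m

I = MR² = (29.7)(0.364)² = 3.935 kg·m².
τ = Iα = (3.935)(34.20) = 134.6 N·m.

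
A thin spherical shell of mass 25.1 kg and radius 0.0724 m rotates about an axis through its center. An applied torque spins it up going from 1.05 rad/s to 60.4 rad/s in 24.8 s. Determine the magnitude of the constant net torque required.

τ ≈ 0.210 N·m

I = (2/3)MR² = (2/3)(25.1)(0.0724)² = 0.08771 kg·m².
α = Δω/Δt = (60.4 − 1.05)/24.8 = 2.393 rad/s².
τ = Iα = (0.08771)(2.393) = 0.2099 N·m.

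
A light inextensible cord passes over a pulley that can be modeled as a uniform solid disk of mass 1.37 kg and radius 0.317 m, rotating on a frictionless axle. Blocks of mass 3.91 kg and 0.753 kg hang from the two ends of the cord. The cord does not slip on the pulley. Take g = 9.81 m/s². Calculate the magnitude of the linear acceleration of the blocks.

I = ½MR² = (1/2)(1.37)(0.317)² = 0.06883 kg·m².
Heavier block: m₁g − T₁ = m₁a. Lighter block: T₂ − m₂g = m₂a.
Pulley: (T₁ − T₂)R = Iα = I(a/R), so T₁ − T₂ = (I/R²)a = (1/2)M_p a = 0.6850·a.
Adding the three: (m₁ − m₂)g = (m₁ + m₂ + 0.6850)a, so a = (3.91 − 0.753)(9.81)/(3.91 + 0.753 + 0.6850) = 5.791 m/s².

a ≈ 5.79 m/s²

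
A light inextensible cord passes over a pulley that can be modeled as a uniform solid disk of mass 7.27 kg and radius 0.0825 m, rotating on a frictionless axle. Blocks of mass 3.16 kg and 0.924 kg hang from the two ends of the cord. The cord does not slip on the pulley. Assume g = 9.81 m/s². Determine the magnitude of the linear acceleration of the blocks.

a ≈ 2.84 m/s²

I = ½MR² = (1/2)(7.27)(0.0825)² = 0.02474 kg·m².
Heavier block: m₁g − T₁ = m₁a. Lighter block: T₂ − m₂g = m₂a.
Pulley: (T₁ − T₂)R = Iα = I(a/R), so T₁ − T₂ = (I/R²)a = (1/2)M_p a = 3.635·a.
Adding the three: (m₁ − m₂)g = (m₁ + m₂ + 3.635)a, so a = (3.16 − 0.924)(9.81)/(3.16 + 0.924 + 3.635) = 2.842 m/s².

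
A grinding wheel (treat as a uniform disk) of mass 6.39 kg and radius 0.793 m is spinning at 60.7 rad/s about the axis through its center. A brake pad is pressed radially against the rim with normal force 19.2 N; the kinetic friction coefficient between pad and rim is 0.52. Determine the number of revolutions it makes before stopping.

≈ 74.4 revolutions

I = ½MR² = (1/2)(6.39)(0.793)² = 2.009 kg·m².
Friction force f = μN = (0.52)(19.2) = 9.984 N at the rim; torque magnitude τ = fR = 7.917 N·m, opposing ω.
|α| = τ/I = 7.917/2.009 = 3.941 rad/s² (deceleration).
ω² = ω₀² − 2|α|θ with ω = 0 ⇒ θ = ω₀²/(2|α|) = 467.5 rad = 74.41 rev.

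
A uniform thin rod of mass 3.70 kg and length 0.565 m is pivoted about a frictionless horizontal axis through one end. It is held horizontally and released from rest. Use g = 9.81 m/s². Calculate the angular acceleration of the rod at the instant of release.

About the pivot, I = (1/3)ML² = (1/3)(3.70)(0.565)² = 0.3937 kg·m².
The weight acts at the center, a distance L/2 = 0.2825 m from the pivot; τ = Mg(L/2) = 10.25 N·m.
α = τ/I = 10.25/0.3937 = 26.04 rad/s².

α ≈ 26.0 rad/s²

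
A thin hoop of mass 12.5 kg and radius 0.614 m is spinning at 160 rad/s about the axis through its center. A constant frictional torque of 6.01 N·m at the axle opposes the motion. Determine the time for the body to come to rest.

I = MR² = (12.5)(0.614)² = 4.712 kg·m².
The net torque has magnitude 6.01 N·m, opposing ω.
|α| = τ/I = 6.010/4.712 = 1.275 rad/s² (deceleration).
0 = ω₀ − |α|t ⇒ t = ω₀/|α| = 160/1.275 = 125.5 s.

t ≈ 125 s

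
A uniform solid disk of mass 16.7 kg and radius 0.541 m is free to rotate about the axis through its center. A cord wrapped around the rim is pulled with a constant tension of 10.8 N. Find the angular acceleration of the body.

α ≈ 2.39 rad/s²

I = ½MR² = (1/2)(16.7)(0.541)² = 2.444 kg·m².
τ = F R = (10.8)(0.541) = 5.843 N·m.
From τ = Iα: α = 5.843/2.444 = 2.391 rad/s².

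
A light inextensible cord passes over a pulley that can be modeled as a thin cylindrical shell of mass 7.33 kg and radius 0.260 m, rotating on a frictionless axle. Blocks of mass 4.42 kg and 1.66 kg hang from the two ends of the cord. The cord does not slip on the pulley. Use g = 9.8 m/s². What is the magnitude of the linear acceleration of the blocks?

a ≈ 2.02 m/s²

I = MR² = (7.33)(0.260)² = 0.4955 kg·m².
Heavier block: m₁g − T₁ = m₁a. Lighter block: T₂ − m₂g = m₂a.
Pulley: (T₁ − T₂)R = Iα = I(a/R), so T₁ − T₂ = (I/R²)a = 1·M_p a = 7.330·a.
Adding the three: (m₁ − m₂)g = (m₁ + m₂ + 7.330)a, so a = (4.42 − 1.66)(9.8)/(4.42 + 1.66 + 7.330) = 2.017 m/s².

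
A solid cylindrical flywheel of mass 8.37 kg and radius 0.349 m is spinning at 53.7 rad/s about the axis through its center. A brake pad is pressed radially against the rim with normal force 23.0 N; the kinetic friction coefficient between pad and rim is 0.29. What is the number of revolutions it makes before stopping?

≈ 50.2 revolutions

I = ½MR² = (1/2)(8.37)(0.349)² = 0.5097 kg·m².
Friction force f = μN = (0.29)(23.0) = 6.670 N at the rim; torque magnitude τ = fR = 2.328 N·m, opposing ω.
|α| = τ/I = 2.328/0.5097 = 4.567 rad/s² (deceleration).
ω² = ω₀² − 2|α|θ with ω = 0 ⇒ θ = ω₀²/(2|α|) = 315.7 rad = 50.25 rev.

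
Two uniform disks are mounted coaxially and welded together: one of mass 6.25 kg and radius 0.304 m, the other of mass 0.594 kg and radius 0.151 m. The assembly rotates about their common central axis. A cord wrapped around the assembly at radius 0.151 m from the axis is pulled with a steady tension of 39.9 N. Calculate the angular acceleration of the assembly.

α ≈ 20.4 rad/s²

I = ½M₁R₁² + ½M₂R₂² = ½(6.25)(0.304)² + ½(0.594)(0.151)² = 0.2956 kg·m².
τ = F r = (39.9)(0.151) = 6.025 N·m.
α = τ/I = 6.025/0.2956 = 20.38 rad/s².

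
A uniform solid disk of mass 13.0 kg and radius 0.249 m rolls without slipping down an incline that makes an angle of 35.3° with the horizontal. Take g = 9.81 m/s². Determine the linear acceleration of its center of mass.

Translation along the incline: Mg sinθ − f = Ma.
Rotation about the center: fR = Iα with I = ½MR². No-slip gives a = αR, so f = (I/R²)a = (1/2)M a.
Substituting: Mg sinθ = (1 + 0.5000)Ma, so a = g sinθ/(1 + 0.5000) = (9.81) sin 35.3° / 1.500 = 3.779 m/s².

a ≈ 3.78 m/s²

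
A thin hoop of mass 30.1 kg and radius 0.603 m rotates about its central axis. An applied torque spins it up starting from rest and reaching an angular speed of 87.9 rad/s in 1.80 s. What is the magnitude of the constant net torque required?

τ ≈ 534 N·m

I = MR² = (30.1)(0.603)² = 10.94 kg·m².
α = Δω/Δt = (87.9 − 0)/1.80 = 48.83 rad/s².
τ = Iα = (10.94)(48.83) = 534.5 N·m.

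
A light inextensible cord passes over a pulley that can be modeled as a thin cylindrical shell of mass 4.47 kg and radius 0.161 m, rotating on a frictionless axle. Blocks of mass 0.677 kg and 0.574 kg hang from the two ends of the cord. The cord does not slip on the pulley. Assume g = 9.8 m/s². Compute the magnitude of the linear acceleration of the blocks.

I = MR² = (4.47)(0.161)² = 0.1159 kg·m².
Heavier block: m₁g − T₁ = m₁a. Lighter block: T₂ − m₂g = m₂a.
Pulley: (T₁ − T₂)R = Iα = I(a/R), so T₁ − T₂ = (I/R²)a = 1·M_p a = 4.470·a.
Adding the three: (m₁ − m₂)g = (m₁ + m₂ + 4.470)a, so a = (0.677 − 0.574)(9.8)/(0.677 + 0.574 + 4.470) = 0.1764 m/s².

a ≈ 0.176 m/s²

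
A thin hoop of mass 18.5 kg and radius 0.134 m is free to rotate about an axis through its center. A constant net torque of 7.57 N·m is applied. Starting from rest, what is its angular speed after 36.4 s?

I = MR² = (18.5)(0.134)² = 0.3322 kg·m².
α = τ/I = 7.57/0.3322 = 22.79 rad/s².
ω = ω₀ + αt = 0 + (22.79)(36.4) = 829.5 rad/s.

ω ≈ 829 rad/s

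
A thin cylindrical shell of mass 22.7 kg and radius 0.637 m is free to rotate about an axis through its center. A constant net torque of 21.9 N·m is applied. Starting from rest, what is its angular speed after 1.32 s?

ω ≈ 3.14 rad/s

I = MR² = (22.7)(0.637)² = 9.211 kg·m².
α = τ/I = 21.9/9.211 = 2.378 rad/s².
ω = ω₀ + αt = 0 + (2.378)(1.32) = 3.138 rad/s.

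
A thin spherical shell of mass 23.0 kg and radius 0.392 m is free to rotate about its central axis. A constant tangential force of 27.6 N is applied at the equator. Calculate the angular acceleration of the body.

I = (2/3)MR² = (2/3)(23.0)(0.392)² = 2.356 kg·m².
τ = F R = (27.6)(0.392) = 10.82 N·m.
From τ = Iα: α = 10.82/2.356 = 4.592 rad/s².

α ≈ 4.59 rad/s²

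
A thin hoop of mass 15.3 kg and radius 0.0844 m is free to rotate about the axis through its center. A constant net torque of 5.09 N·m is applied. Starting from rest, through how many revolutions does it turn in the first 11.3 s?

≈ 475 revolutions

I = MR² = (15.3)(0.0844)² = 0.1090 kg·m².
α = τ/I = 5.09/0.1090 = 46.70 rad/s².
θ = ½αt² = ½(46.70)(11.3)² = 2982 rad.
Revolutions = θ/(2π) = 474.6.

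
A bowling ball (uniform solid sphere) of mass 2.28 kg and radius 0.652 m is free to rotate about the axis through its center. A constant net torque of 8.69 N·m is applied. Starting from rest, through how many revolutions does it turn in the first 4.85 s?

I = (2/5)MR² = (2/5)(2.28)(0.652)² = 0.3877 kg·m².
α = τ/I = 8.69/0.3877 = 22.41 rad/s².
θ = ½αt² = ½(22.41)(4.85)² = 263.6 rad.
Revolutions = θ/(2π) = 41.96.

≈ 42.0 revolutions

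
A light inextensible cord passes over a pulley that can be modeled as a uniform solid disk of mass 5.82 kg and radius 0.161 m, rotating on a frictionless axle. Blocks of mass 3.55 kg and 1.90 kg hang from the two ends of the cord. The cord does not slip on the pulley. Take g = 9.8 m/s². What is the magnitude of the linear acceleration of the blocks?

a ≈ 1.93 m/s²

I = ½MR² = (1/2)(5.82)(0.161)² = 0.07543 kg·m².
Heavier block: m₁g − T₁ = m₁a. Lighter block: T₂ − m₂g = m₂a.
Pulley: (T₁ − T₂)R = Iα = I(a/R), so T₁ − T₂ = (I/R²)a = (1/2)M_p a = 2.910·a.
Adding the three: (m₁ − m₂)g = (m₁ + m₂ + 2.910)a, so a = (3.55 − 1.90)(9.8)/(3.55 + 1.90 + 2.910) = 1.934 m/s².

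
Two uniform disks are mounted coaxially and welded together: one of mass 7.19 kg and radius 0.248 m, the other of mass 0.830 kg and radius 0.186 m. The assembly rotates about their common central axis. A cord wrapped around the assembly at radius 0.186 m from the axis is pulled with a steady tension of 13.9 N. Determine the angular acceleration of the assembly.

I = ½M₁R₁² + ½M₂R₂² = ½(7.19)(0.248)² + ½(0.830)(0.186)² = 0.2355 kg·m².
τ = F r = (13.9)(0.186) = 2.585 N·m.
α = τ/I = 2.585/0.2355 = 10.98 rad/s².

α ≈ 11.0 rad/s²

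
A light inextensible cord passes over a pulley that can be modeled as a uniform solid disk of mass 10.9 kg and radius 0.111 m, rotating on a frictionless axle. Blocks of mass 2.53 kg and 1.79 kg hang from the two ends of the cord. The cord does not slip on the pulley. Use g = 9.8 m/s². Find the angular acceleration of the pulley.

I = ½MR² = (1/2)(10.9)(0.111)² = 0.06715 kg·m².
Heavier block: m₁g − T₁ = m₁a. Lighter block: T₂ − m₂g = m₂a.
Pulley: (T₁ − T₂)R = Iα = I(a/R), so T₁ − T₂ = (I/R²)a = (1/2)M_p a = 5.450·a.
Adding the three: (m₁ − m₂)g = (m₁ + m₂ + 5.450)a, so a = (2.53 − 1.79)(9.8)/(2.53 + 1.79 + 5.450) = 0.7423 m/s².
α = a/R = 0.7423/0.111 = 6.687 rad/s².

α ≈ 6.69 rad/s²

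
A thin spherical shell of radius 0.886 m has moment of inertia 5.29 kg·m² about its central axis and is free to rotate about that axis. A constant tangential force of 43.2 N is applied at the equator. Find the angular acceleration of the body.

α ≈ 7.24 rad/s²

τ = F R = (43.2)(0.886) = 38.28 N·m.
From τ = Iα: α = 38.28/5.290 = 7.235 rad/s².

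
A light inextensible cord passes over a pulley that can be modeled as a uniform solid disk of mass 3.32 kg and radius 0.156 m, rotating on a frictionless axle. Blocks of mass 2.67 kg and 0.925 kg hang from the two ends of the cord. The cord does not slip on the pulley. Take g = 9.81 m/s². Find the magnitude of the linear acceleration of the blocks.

a ≈ 3.26 m/s²

I = ½MR² = (1/2)(3.32)(0.156)² = 0.04040 kg·m².
Heavier block: m₁g − T₁ = m₁a. Lighter block: T₂ − m₂g = m₂a.
Pulley: (T₁ − T₂)R = Iα = I(a/R), so T₁ − T₂ = (I/R²)a = (1/2)M_p a = 1.660·a.
Adding the three: (m₁ − m₂)g = (m₁ + m₂ + 1.660)a, so a = (2.67 − 0.925)(9.81)/(2.67 + 0.925 + 1.660) = 3.258 m/s².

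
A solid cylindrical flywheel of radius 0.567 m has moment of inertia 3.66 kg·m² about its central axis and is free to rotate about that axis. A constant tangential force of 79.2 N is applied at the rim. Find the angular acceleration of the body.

α ≈ 12.3 rad/s²

τ = F R = (79.2)(0.567) = 44.91 N·m.
Newton's second law for rotation, τ = Iα, gives α = τ/I = 44.91/3.660 = 12.27 rad/s².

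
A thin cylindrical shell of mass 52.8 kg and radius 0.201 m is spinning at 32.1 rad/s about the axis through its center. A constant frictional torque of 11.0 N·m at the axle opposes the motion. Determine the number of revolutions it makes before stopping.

≈ 15.9 revolutions

I = MR² = (52.8)(0.201)² = 2.133 kg·m².
The net torque has magnitude 11.0 N·m, opposing ω.
|α| = τ/I = 11.00/2.133 = 5.157 rad/s² (deceleration).
ω² = ω₀² − 2|α|θ with ω = 0 ⇒ θ = ω₀²/(2|α|) = 99.91 rad = 15.90 rev.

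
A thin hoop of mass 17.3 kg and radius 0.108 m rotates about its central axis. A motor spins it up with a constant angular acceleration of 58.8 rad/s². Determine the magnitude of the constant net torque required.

I = MR² = (17.3)(0.108)² = 0.2018 kg·m².
τ = Iα = (0.2018)(58.80) = 11.87 N·m.

τ ≈ 11.9 N·m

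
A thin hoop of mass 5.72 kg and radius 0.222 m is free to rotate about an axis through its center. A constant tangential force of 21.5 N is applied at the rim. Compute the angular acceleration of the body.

I = MR² = (5.72)(0.222)² = 0.2819 kg·m².
τ = F R = (21.5)(0.222) = 4.773 N·m.
Newton's second law for rotation, τ = Iα, gives α = τ/I = 4.773/0.2819 = 16.93 rad/s².

α ≈ 16.9 rad/s²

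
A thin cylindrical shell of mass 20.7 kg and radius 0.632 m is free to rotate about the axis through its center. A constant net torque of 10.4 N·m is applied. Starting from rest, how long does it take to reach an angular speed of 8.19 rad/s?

I = MR² = (20.7)(0.632)² = 8.268 kg·m².
α = τ/I = 10.4/8.268 = 1.258 rad/s².
ω = αt ⇒ t = ω/α = 8.19/1.258 = 6.511 s.

t ≈ 6.51 s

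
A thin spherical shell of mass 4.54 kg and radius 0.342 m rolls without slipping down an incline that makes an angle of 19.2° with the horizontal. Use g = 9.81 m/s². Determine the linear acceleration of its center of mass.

Translation along the incline: Mg sinθ − f = Ma.
Rotation about the center: fR = Iα with I = (2/3)MR². No-slip gives a = αR, so f = (I/R²)a = (2/3)M a.
Substituting: Mg sinθ = (1 + 0.6667)Ma, so a = g sinθ/(1 + 0.6667) = (9.81) sin 19.2° / 1.667 = 1.936 m/s².

a ≈ 1.94 m/s²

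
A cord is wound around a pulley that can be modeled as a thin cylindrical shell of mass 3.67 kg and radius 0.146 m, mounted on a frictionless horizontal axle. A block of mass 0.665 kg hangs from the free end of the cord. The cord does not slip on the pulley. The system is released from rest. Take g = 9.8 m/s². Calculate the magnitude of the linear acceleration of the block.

I = MR² = (3.67)(0.146)² = 0.07823 kg·m².
Block: mg − T = ma. Pulley: TR = Iα. No-slip: a = αR, so T = (I/R²)a = 3.670·a.
Then mg = (m + 3.670)a, so a = (0.665)(9.8)/(0.665 + 3.670) = 1.503 m/s².

a ≈ 1.50 m/s²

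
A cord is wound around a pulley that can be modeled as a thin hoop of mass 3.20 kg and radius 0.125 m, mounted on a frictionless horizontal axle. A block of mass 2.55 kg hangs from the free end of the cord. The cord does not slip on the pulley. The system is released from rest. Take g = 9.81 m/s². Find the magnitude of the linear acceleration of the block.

I = MR² = (3.20)(0.125)² = 0.05000 kg·m².
Block: mg − T = ma. Pulley: TR = Iα. No-slip: a = αR, so T = (I/R²)a = 3.200·a.
Then mg = (m + 3.200)a, so a = (2.55)(9.81)/(2.55 + 3.200) = 4.351 m/s².

a ≈ 4.35 m/s²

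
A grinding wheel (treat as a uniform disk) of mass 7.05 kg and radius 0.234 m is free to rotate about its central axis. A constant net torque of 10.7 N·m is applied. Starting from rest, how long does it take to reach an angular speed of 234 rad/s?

I = ½MR² = (1/2)(7.05)(0.234)² = 0.1930 kg·m².
α = τ/I = 10.7/0.1930 = 55.44 rad/s².
ω = αt ⇒ t = ω/α = 234/55.44 = 4.221 s.

t ≈ 4.22 s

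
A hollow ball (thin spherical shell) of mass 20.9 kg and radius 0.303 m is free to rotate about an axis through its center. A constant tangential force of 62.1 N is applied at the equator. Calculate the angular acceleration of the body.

I = (2/3)MR² = (2/3)(20.9)(0.303)² = 1.279 kg·m².
τ = F R = (62.1)(0.303) = 18.82 N·m.
From τ = Iα: α = 18.82/1.279 = 14.71 rad/s².

α ≈ 14.7 rad/s²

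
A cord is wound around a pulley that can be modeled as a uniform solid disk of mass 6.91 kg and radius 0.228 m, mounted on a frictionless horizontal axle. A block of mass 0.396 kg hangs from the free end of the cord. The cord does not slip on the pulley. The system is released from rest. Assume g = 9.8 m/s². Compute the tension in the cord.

I = ½MR² = (1/2)(6.91)(0.228)² = 0.1796 kg·m².
Block: mg − T = ma. Pulley: TR = Iα. No-slip: a = αR, so T = (I/R²)a = 3.455·a.
Then mg = (m + 3.455)a, so a = (0.396)(9.8)/(0.396 + 3.455) = 1.008 m/s².
T = 3.455·a = 3.482 N.

T ≈ 3.48 N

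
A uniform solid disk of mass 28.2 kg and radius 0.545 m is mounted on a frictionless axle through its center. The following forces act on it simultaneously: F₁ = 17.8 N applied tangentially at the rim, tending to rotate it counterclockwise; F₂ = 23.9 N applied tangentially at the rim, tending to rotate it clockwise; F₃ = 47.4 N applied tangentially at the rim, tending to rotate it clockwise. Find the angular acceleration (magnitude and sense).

I = ½MR² = (1/2)(28.2)(0.545)² = 4.188 kg·m².
Taking counterclockwise as positive: τ₁ = +(17.8)(0.545) = +9.701 N·m; τ₂ = −(23.9)(0.545) = −13.03 N·m; τ₃ = −(47.4)(0.545) = −25.83 N·m.
Net torque τ = -29.16 N·m.
α = τ/I = -29.16/4.188 = -6.962 rad/s².

α ≈ 6.96 rad/s², clockwise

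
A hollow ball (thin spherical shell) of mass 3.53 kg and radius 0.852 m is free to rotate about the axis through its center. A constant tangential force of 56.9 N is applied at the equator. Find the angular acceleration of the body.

α ≈ 28.4 rad/s²

I = (2/3)MR² = (2/3)(3.53)(0.852)² = 1.708 kg·m².
τ = F R = (56.9)(0.852) = 48.48 N·m.
Newton's second law for rotation, τ = Iα, gives α = τ/I = 48.48/1.708 = 28.38 rad/s².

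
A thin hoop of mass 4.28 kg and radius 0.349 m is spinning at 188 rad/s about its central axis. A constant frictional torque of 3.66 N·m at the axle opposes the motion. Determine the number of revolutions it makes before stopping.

I = MR² = (4.28)(0.349)² = 0.5213 kg·m².
The net torque has magnitude 3.66 N·m, opposing ω.
|α| = τ/I = 3.660/0.5213 = 7.021 rad/s² (deceleration).
ω² = ω₀² − 2|α|θ with ω = 0 ⇒ θ = ω₀²/(2|α|) = 2517 rad = 400.6 rev.

≈ 401 revolutions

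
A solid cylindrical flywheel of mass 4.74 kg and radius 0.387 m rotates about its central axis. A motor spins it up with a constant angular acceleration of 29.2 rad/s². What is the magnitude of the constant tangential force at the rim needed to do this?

F ≈ 26.8 N

I = ½MR² = (1/2)(4.74)(0.387)² = 0.3550 kg·m².
The required torque is τ = Iα = (0.3550)(29.20) = 10.36 N·m.
A tangential force at the rim gives τ = FR, so F = τ/R = 10.36/0.387 = 26.78 N.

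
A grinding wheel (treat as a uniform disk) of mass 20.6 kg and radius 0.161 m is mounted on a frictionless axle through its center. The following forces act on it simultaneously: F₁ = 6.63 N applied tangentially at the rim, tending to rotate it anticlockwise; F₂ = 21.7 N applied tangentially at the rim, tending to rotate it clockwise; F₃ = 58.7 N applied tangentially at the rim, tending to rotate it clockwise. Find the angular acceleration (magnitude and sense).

I = ½MR² = (1/2)(20.6)(0.161)² = 0.2670 kg·m².
Taking anticlockwise as positive: τ₁ = +(6.63)(0.161) = +1.067 N·m; τ₂ = −(21.7)(0.161) = −3.494 N·m; τ₃ = −(58.7)(0.161) = −9.451 N·m.
Net torque τ = -11.88 N·m.
α = τ/I = -11.88/0.2670 = -44.49 rad/s².

α ≈ 44.5 rad/s², clockwise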